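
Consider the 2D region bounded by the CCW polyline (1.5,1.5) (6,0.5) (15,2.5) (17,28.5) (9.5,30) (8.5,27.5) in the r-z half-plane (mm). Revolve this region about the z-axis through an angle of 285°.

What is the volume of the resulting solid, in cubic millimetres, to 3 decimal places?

Volume = 15406.098 mm³

Profile (r,z), 6 vertices: (1.5,1.5) (6,0.5) (15,2.5) (17,28.5) (9.5,30) (8.5,27.5)
edge 0: (1.5,1.5)→(6,0.5)  cross = 1.5·0.5 − 6·1.5 = -8.2500; (r_i+r_j)·cross = 7.5·-8.2500 = -61.8750
edge 1: (6,0.5)→(15,2.5)  cross = 6·2.5 − 15·0.5 = 7.5000; (r_i+r_j)·cross = 21·7.5000 = 157.5000
edge 2: (15,2.5)→(17,28.5)  cross = 15·28.5 − 17·2.5 = 385.0000; (r_i+r_j)·cross = 32·385.0000 = 12320.0000
edge 3: (17,28.5)→(9.5,30)  cross = 17·30 − 9.5·28.5 = 239.2500; (r_i+r_j)·cross = 26.5·239.2500 = 6340.1250
edge 4: (9.5,30)→(8.5,27.5)  cross = 9.5·27.5 − 8.5·30 = 6.2500; (r_i+r_j)·cross = 18·6.2500 = 112.5000
edge 5: (8.5,27.5)→(1.5,1.5)  cross = 8.5·1.5 − 1.5·27.5 = -28.5000; (r_i+r_j)·cross = 10·-28.5000 = -285.0000
Σcross = 601.2500 → A = |Σcross|/2 = 300.6250 mm²
Σ(r_i+r_j)·cross = 18583.2500 → first moment M = |Σ|/6 = 3097.2083
R_c = M/A = 3097.2083/300.6250 = 10.3026 mm
θ = 285° = 4.974188 rad
V = θ·R_c·A = 4.974188·10.3026·300.6250 = 15406.098 mm³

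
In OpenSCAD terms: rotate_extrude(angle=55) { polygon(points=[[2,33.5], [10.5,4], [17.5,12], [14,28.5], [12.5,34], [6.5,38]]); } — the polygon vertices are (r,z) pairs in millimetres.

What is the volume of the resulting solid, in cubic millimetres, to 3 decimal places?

Profile (r,z), 6 vertices: (2,33.5) (10.5,4) (17.5,12) (14,28.5) (12.5,34) (6.5,38)
edge 0: (2,33.5)→(10.5,4)  cross = 2·4 − 10.5·33.5 = -343.7500; (r_i+r_j)·cross = 12.5·-343.7500 = -4296.8750
edge 1: (10.5,4)→(17.5,12)  cross = 10.5·12 − 17.5·4 = 56.0000; (r_i+r_j)·cross = 28·56.0000 = 1568.0000
edge 2: (17.5,12)→(14,28.5)  cross = 17.5·28.5 − 14·12 = 330.7500; (r_i+r_j)·cross = 31.5·330.7500 = 10418.6250
edge 3: (14,28.5)→(12.5,34)  cross = 14·34 − 12.5·28.5 = 119.7500; (r_i+r_j)·cross = 26.5·119.7500 = 3173.3750
edge 4: (12.5,34)→(6.5,38)  cross = 12.5·38 − 6.5·34 = 254.0000; (r_i+r_j)·cross = 19·254.0000 = 4826.0000
edge 5: (6.5,38)→(2,33.5)  cross = 6.5·33.5 − 2·38 = 141.7500; (r_i+r_j)·cross = 8.5·141.7500 = 1204.8750
Σcross = 558.5000 → A = |Σcross|/2 = 279.2500 mm²
Σ(r_i+r_j)·cross = 16894.0000 → first moment M = |Σ|/6 = 2815.6667
R_c = M/A = 2815.6667/279.2500 = 10.0830 mm
θ = 55° = 0.959931 rad
V = θ·R_c·A = 0.959931·10.0830·279.2500 = 2702.846 mm³

Volume = 2702.846 mm³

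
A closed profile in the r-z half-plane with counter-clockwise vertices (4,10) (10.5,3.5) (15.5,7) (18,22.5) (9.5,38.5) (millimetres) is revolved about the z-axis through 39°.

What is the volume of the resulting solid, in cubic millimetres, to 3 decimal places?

Volume = 2158.431 mm³

Profile (r,z), 5 vertices: (4,10) (10.5,3.5) (15.5,7) (18,22.5) (9.5,38.5)
edge 0: (4,10)→(10.5,3.5)  cross = 4·3.5 − 10.5·10 = -91.0000; (r_i+r_j)·cross = 14.5·-91.0000 = -1319.5000
edge 1: (10.5,3.5)→(15.5,7)  cross = 10.5·7 − 15.5·3.5 = 19.2500; (r_i+r_j)·cross = 26·19.2500 = 500.5000
edge 2: (15.5,7)→(18,22.5)  cross = 15.5·22.5 − 18·7 = 222.7500; (r_i+r_j)·cross = 33.5·222.7500 = 7462.1250
edge 3: (18,22.5)→(9.5,38.5)  cross = 18·38.5 − 9.5·22.5 = 479.2500; (r_i+r_j)·cross = 27.5·479.2500 = 13179.3750
edge 4: (9.5,38.5)→(4,10)  cross = 9.5·10 − 4·38.5 = -59.0000; (r_i+r_j)·cross = 13.5·-59.0000 = -796.5000
Σcross = 571.2500 → A = |Σcross|/2 = 285.6250 mm²
Σ(r_i+r_j)·cross = 19026.0000 → first moment M = |Σ|/6 = 3171.0000
R_c = M/A = 3171.0000/285.6250 = 11.1020 mm
θ = 39° = 0.680678 rad
V = θ·R_c·A = 0.680678·11.1020·285.6250 = 2158.431 mm³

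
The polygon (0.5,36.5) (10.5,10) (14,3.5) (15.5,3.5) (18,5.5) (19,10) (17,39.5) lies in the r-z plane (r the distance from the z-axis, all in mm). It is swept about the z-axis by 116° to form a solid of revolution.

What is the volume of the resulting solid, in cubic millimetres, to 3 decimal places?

Profile (r,z), 7 vertices: (0.5,36.5) (10.5,10) (14,3.5) (15.5,3.5) (18,5.5) (19,10) (17,39.5)
edge 0: (0.5,36.5)→(10.5,10)  cross = 0.5·10 − 10.5·36.5 = -378.2500; (r_i+r_j)·cross = 11·-378.2500 = -4160.7500
edge 1: (10.5,10)→(14,3.5)  cross = 10.5·3.5 − 14·10 = -103.2500; (r_i+r_j)·cross = 24.5·-103.2500 = -2529.6250
edge 2: (14,3.5)→(15.5,3.5)  cross = 14·3.5 − 15.5·3.5 = -5.2500; (r_i+r_j)·cross = 29.5·-5.2500 = -154.8750
edge 3: (15.5,3.5)→(18,5.5)  cross = 15.5·5.5 − 18·3.5 = 22.2500; (r_i+r_j)·cross = 33.5·22.2500 = 745.3750
edge 4: (18,5.5)→(19,10)  cross = 18·10 − 19·5.5 = 75.5000; (r_i+r_j)·cross = 37·75.5000 = 2793.5000
edge 5: (19,10)→(17,39.5)  cross = 19·39.5 − 17·10 = 580.5000; (r_i+r_j)·cross = 36·580.5000 = 20898.0000
edge 6: (17,39.5)→(0.5,36.5)  cross = 17·36.5 − 0.5·39.5 = 600.7500; (r_i+r_j)·cross = 17.5·600.7500 = 10513.1250
Σcross = 792.2500 → A = |Σcross|/2 = 396.1250 mm²
Σ(r_i+r_j)·cross = 28104.7500 → first moment M = |Σ|/6 = 4684.1250
R_c = M/A = 4684.1250/396.1250 = 11.8249 mm
θ = 116° = 2.024582 rad
V = θ·R_c·A = 2.024582·11.8249·396.1250 = 9483.395 mm³

Volume = 9483.395 mm³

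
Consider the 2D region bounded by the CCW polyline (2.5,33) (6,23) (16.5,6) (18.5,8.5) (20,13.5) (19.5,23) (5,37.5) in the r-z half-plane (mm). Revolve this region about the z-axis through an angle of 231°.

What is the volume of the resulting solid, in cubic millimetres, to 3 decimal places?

Profile (r,z), 7 vertices: (2.5,33) (6,23) (16.5,6) (18.5,8.5) (20,13.5) (19.5,23) (5,37.5)
edge 0: (2.5,33)→(6,23)  cross = 2.5·23 − 6·33 = -140.5000; (r_i+r_j)·cross = 8.5·-140.5000 = -1194.2500
edge 1: (6,23)→(16.5,6)  cross = 6·6 − 16.5·23 = -343.5000; (r_i+r_j)·cross = 22.5·-343.5000 = -7728.7500
edge 2: (16.5,6)→(18.5,8.5)  cross = 16.5·8.5 − 18.5·6 = 29.2500; (r_i+r_j)·cross = 35·29.2500 = 1023.7500
edge 3: (18.5,8.5)→(20,13.5)  cross = 18.5·13.5 − 20·8.5 = 79.7500; (r_i+r_j)·cross = 38.5·79.7500 = 3070.3750
edge 4: (20,13.5)→(19.5,23)  cross = 20·23 − 19.5·13.5 = 196.7500; (r_i+r_j)·cross = 39.5·196.7500 = 7771.6250
edge 5: (19.5,23)→(5,37.5)  cross = 19.5·37.5 − 5·23 = 616.2500; (r_i+r_j)·cross = 24.5·616.2500 = 15098.1250
edge 6: (5,37.5)→(2.5,33)  cross = 5·33 − 2.5·37.5 = 71.2500; (r_i+r_j)·cross = 7.5·71.2500 = 534.3750
Σcross = 509.2500 → A = |Σcross|/2 = 254.6250 mm²
Σ(r_i+r_j)·cross = 18575.2500 → first moment M = |Σ|/6 = 3095.8750
R_c = M/A = 3095.8750/254.6250 = 12.1586 mm
θ = 231° = 4.031711 rad
V = θ·R_c·A = 4.031711·12.1586·254.6250 = 12481.672 mm³

Volume = 12481.672 mm³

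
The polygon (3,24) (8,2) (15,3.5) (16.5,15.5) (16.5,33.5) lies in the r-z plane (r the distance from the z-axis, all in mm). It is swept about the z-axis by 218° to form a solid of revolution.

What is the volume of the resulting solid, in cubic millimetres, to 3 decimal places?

Volume = 12033.291 mm³

Profile (r,z), 5 vertices: (3,24) (8,2) (15,3.5) (16.5,15.5) (16.5,33.5)
edge 0: (3,24)→(8,2)  cross = 3·2 − 8·24 = -186.0000; (r_i+r_j)·cross = 11·-186.0000 = -2046.0000
edge 1: (8,2)→(15,3.5)  cross = 8·3.5 − 15·2 = -2.0000; (r_i+r_j)·cross = 23·-2.0000 = -46.0000
edge 2: (15,3.5)→(16.5,15.5)  cross = 15·15.5 − 16.5·3.5 = 174.7500; (r_i+r_j)·cross = 31.5·174.7500 = 5504.6250
edge 3: (16.5,15.5)→(16.5,33.5)  cross = 16.5·33.5 − 16.5·15.5 = 297.0000; (r_i+r_j)·cross = 33·297.0000 = 9801.0000
edge 4: (16.5,33.5)→(3,24)  cross = 16.5·24 − 3·33.5 = 295.5000; (r_i+r_j)·cross = 19.5·295.5000 = 5762.2500
Σcross = 579.2500 → A = |Σcross|/2 = 289.6250 mm²
Σ(r_i+r_j)·cross = 18975.8750 → first moment M = |Σ|/6 = 3162.6458
R_c = M/A = 3162.6458/289.6250 = 10.9198 mm
θ = 218° = 3.804818 rad
V = θ·R_c·A = 3.804818·10.9198·289.6250 = 12033.291 mm³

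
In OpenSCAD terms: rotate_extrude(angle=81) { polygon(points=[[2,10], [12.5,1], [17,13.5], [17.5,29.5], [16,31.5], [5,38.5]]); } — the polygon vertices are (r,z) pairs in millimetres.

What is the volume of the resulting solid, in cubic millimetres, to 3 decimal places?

Profile (r,z), 6 vertices: (2,10) (12.5,1) (17,13.5) (17.5,29.5) (16,31.5) (5,38.5)
edge 0: (2,10)→(12.5,1)  cross = 2·1 − 12.5·10 = -123.0000; (r_i+r_j)·cross = 14.5·-123.0000 = -1783.5000
edge 1: (12.5,1)→(17,13.5)  cross = 12.5·13.5 − 17·1 = 151.7500; (r_i+r_j)·cross = 29.5·151.7500 = 4476.6250
edge 2: (17,13.5)→(17.5,29.5)  cross = 17·29.5 − 17.5·13.5 = 265.2500; (r_i+r_j)·cross = 34.5·265.2500 = 9151.1250
edge 3: (17.5,29.5)→(16,31.5)  cross = 17.5·31.5 − 16·29.5 = 79.2500; (r_i+r_j)·cross = 33.5·79.2500 = 2654.8750
edge 4: (16,31.5)→(5,38.5)  cross = 16·38.5 − 5·31.5 = 458.5000; (r_i+r_j)·cross = 21·458.5000 = 9628.5000
edge 5: (5,38.5)→(2,10)  cross = 5·10 − 2·38.5 = -27.0000; (r_i+r_j)·cross = 7·-27.0000 = -189.0000
Σcross = 804.7500 → A = |Σcross|/2 = 402.3750 mm²
Σ(r_i+r_j)·cross = 23938.6250 → first moment M = |Σ|/6 = 3989.7708
R_c = M/A = 3989.7708/402.3750 = 9.9156 mm
θ = 81° = 1.413717 rad
V = θ·R_c·A = 1.413717·9.9156·402.3750 = 5640.406 mm³

Volume = 5640.406 mm³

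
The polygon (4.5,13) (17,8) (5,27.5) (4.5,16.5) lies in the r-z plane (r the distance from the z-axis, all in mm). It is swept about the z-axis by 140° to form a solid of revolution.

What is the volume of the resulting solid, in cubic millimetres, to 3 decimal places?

Profile (r,z), 4 vertices: (4.5,13) (17,8) (5,27.5) (4.5,16.5)
edge 0: (4.5,13)→(17,8)  cross = 4.5·8 − 17·13 = -185.0000; (r_i+r_j)·cross = 21.5·-185.0000 = -3977.5000
edge 1: (17,8)→(5,27.5)  cross = 17·27.5 − 5·8 = 427.5000; (r_i+r_j)·cross = 22·427.5000 = 9405.0000
edge 2: (5,27.5)→(4.5,16.5)  cross = 5·16.5 − 4.5·27.5 = -41.2500; (r_i+r_j)·cross = 9.5·-41.2500 = -391.8750
edge 3: (4.5,16.5)→(4.5,13)  cross = 4.5·13 − 4.5·16.5 = -15.7500; (r_i+r_j)·cross = 9·-15.7500 = -141.7500
Σcross = 185.5000 → A = |Σcross|/2 = 92.7500 mm²
Σ(r_i+r_j)·cross = 4893.8750 → first moment M = |Σ|/6 = 815.6458
R_c = M/A = 815.6458/92.7500 = 8.7940 mm
θ = 140° = 2.443461 rad
V = θ·R_c·A = 2.443461·8.7940·92.7500 = 1992.999 mm³

Volume = 1992.999 mm³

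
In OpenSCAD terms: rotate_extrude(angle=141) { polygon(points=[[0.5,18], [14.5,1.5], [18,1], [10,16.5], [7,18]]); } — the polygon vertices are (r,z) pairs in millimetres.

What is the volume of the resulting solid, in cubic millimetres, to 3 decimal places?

Volume = 2337.869 mm³

Profile (r,z), 5 vertices: (0.5,18) (14.5,1.5) (18,1) (10,16.5) (7,18)
edge 0: (0.5,18)→(14.5,1.5)  cross = 0.5·1.5 − 14.5·18 = -260.2500; (r_i+r_j)·cross = 15·-260.2500 = -3903.7500
edge 1: (14.5,1.5)→(18,1)  cross = 14.5·1 − 18·1.5 = -12.5000; (r_i+r_j)·cross = 32.5·-12.5000 = -406.2500
edge 2: (18,1)→(10,16.5)  cross = 18·16.5 − 10·1 = 287.0000; (r_i+r_j)·cross = 28·287.0000 = 8036.0000
edge 3: (10,16.5)→(7,18)  cross = 10·18 − 7·16.5 = 64.5000; (r_i+r_j)·cross = 17·64.5000 = 1096.5000
edge 4: (7,18)→(0.5,18)  cross = 7·18 − 0.5·18 = 117.0000; (r_i+r_j)·cross = 7.5·117.0000 = 877.5000
Σcross = 195.7500 → A = |Σcross|/2 = 97.8750 mm²
Σ(r_i+r_j)·cross = 5700.0000 → first moment M = |Σ|/6 = 950.0000
R_c = M/A = 950.0000/97.8750 = 9.7063 mm
θ = 141° = 2.460914 rad
V = θ·R_c·A = 2.460914·9.7063·97.8750 = 2337.869 mm³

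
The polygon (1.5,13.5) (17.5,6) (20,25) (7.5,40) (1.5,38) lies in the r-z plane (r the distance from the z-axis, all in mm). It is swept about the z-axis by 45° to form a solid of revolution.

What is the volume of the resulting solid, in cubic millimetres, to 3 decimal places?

Volume = 3448.814 mm³

Profile (r,z), 5 vertices: (1.5,13.5) (17.5,6) (20,25) (7.5,40) (1.5,38)
edge 0: (1.5,13.5)→(17.5,6)  cross = 1.5·6 − 17.5·13.5 = -227.2500; (r_i+r_j)·cross = 19·-227.2500 = -4317.7500
edge 1: (17.5,6)→(20,25)  cross = 17.5·25 − 20·6 = 317.5000; (r_i+r_j)·cross = 37.5·317.5000 = 11906.2500
edge 2: (20,25)→(7.5,40)  cross = 20·40 − 7.5·25 = 612.5000; (r_i+r_j)·cross = 27.5·612.5000 = 16843.7500
edge 3: (7.5,40)→(1.5,38)  cross = 7.5·38 − 1.5·40 = 225.0000; (r_i+r_j)·cross = 9·225.0000 = 2025.0000
edge 4: (1.5,38)→(1.5,13.5)  cross = 1.5·13.5 − 1.5·38 = -36.7500; (r_i+r_j)·cross = 3·-36.7500 = -110.2500
Σcross = 891.0000 → A = |Σcross|/2 = 445.5000 mm²
Σ(r_i+r_j)·cross = 26347.0000 → first moment M = |Σ|/6 = 4391.1667
R_c = M/A = 4391.1667/445.5000 = 9.8567 mm
θ = 45° = 0.785398 rad
V = θ·R_c·A = 0.785398·9.8567·445.5000 = 3448.814 mm³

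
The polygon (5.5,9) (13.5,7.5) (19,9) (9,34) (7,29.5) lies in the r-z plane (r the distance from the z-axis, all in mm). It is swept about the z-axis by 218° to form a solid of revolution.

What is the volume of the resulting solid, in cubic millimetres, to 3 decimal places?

Profile (r,z), 5 vertices: (5.5,9) (13.5,7.5) (19,9) (9,34) (7,29.5)
edge 0: (5.5,9)→(13.5,7.5)  cross = 5.5·7.5 − 13.5·9 = -80.2500; (r_i+r_j)·cross = 19·-80.2500 = -1524.7500
edge 1: (13.5,7.5)→(19,9)  cross = 13.5·9 − 19·7.5 = -21.0000; (r_i+r_j)·cross = 32.5·-21.0000 = -682.5000
edge 2: (19,9)→(9,34)  cross = 19·34 − 9·9 = 565.0000; (r_i+r_j)·cross = 28·565.0000 = 15820.0000
edge 3: (9,34)→(7,29.5)  cross = 9·29.5 − 7·34 = 27.5000; (r_i+r_j)·cross = 16·27.5000 = 440.0000
edge 4: (7,29.5)→(5.5,9)  cross = 7·9 − 5.5·29.5 = -99.2500; (r_i+r_j)·cross = 12.5·-99.2500 = -1240.6250
Σcross = 392.0000 → A = |Σcross|/2 = 196.0000 mm²
Σ(r_i+r_j)·cross = 12812.1250 → first moment M = |Σ|/6 = 2135.3542
R_c = M/A = 2135.3542/196.0000 = 10.8947 mm
θ = 218° = 3.804818 rad
V = θ·R_c·A = 3.804818·10.8947·196.0000 = 8124.633 mm³

Volume = 8124.633 mm³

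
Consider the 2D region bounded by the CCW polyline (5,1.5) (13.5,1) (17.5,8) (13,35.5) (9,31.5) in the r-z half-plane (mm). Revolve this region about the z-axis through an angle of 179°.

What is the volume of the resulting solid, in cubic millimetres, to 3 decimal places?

Volume = 9509.620 mm³

Profile (r,z), 5 vertices: (5,1.5) (13.5,1) (17.5,8) (13,35.5) (9,31.5)
edge 0: (5,1.5)→(13.5,1)  cross = 5·1 − 13.5·1.5 = -15.2500; (r_i+r_j)·cross = 18.5·-15.2500 = -282.1250
edge 1: (13.5,1)→(17.5,8)  cross = 13.5·8 − 17.5·1 = 90.5000; (r_i+r_j)·cross = 31·90.5000 = 2805.5000
edge 2: (17.5,8)→(13,35.5)  cross = 17.5·35.5 − 13·8 = 517.2500; (r_i+r_j)·cross = 30.5·517.2500 = 15776.1250
edge 3: (13,35.5)→(9,31.5)  cross = 13·31.5 − 9·35.5 = 90.0000; (r_i+r_j)·cross = 22·90.0000 = 1980.0000
edge 4: (9,31.5)→(5,1.5)  cross = 9·1.5 − 5·31.5 = -144.0000; (r_i+r_j)·cross = 14·-144.0000 = -2016.0000
Σcross = 538.5000 → A = |Σcross|/2 = 269.2500 mm²
Σ(r_i+r_j)·cross = 18263.5000 → first moment M = |Σ|/6 = 3043.9167
R_c = M/A = 3043.9167/269.2500 = 11.3052 mm
θ = 179° = 3.124139 rad
V = θ·R_c·A = 3.124139·11.3052·269.2500 = 9509.620 mm³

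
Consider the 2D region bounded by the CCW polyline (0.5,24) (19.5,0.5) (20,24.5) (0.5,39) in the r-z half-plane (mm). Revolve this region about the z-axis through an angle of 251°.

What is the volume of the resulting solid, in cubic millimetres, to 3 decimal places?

Profile (r,z), 4 vertices: (0.5,24) (19.5,0.5) (20,24.5) (0.5,39)
edge 0: (0.5,24)→(19.5,0.5)  cross = 0.5·0.5 − 19.5·24 = -467.7500; (r_i+r_j)·cross = 20·-467.7500 = -9355.0000
edge 1: (19.5,0.5)→(20,24.5)  cross = 19.5·24.5 − 20·0.5 = 467.7500; (r_i+r_j)·cross = 39.5·467.7500 = 18476.1250
edge 2: (20,24.5)→(0.5,39)  cross = 20·39 − 0.5·24.5 = 767.7500; (r_i+r_j)·cross = 20.5·767.7500 = 15738.8750
edge 3: (0.5,39)→(0.5,24)  cross = 0.5·24 − 0.5·39 = -7.5000; (r_i+r_j)·cross = 1·-7.5000 = -7.5000
Σcross = 760.2500 → A = |Σcross|/2 = 380.1250 mm²
Σ(r_i+r_j)·cross = 24852.5000 → first moment M = |Σ|/6 = 4142.0833
R_c = M/A = 4142.0833/380.1250 = 10.8966 mm
θ = 251° = 4.380776 rad
V = θ·R_c·A = 4.380776·10.8966·380.1250 = 18145.541 mm³

Volume = 18145.541 mm³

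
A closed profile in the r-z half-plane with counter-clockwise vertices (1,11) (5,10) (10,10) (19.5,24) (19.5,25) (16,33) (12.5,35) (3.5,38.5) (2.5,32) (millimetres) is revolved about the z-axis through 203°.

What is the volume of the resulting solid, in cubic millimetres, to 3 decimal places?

Volume = 11653.430 mm³

Profile (r,z), 9 vertices: (1,11) (5,10) (10,10) (19.5,24) (19.5,25) (16,33) (12.5,35) (3.5,38.5) (2.5,32)
edge 0: (1,11)→(5,10)  cross = 1·10 − 5·11 = -45.0000; (r_i+r_j)·cross = 6·-45.0000 = -270.0000
edge 1: (5,10)→(10,10)  cross = 5·10 − 10·10 = -50.0000; (r_i+r_j)·cross = 15·-50.0000 = -750.0000
edge 2: (10,10)→(19.5,24)  cross = 10·24 − 19.5·10 = 45.0000; (r_i+r_j)·cross = 29.5·45.0000 = 1327.5000
edge 3: (19.5,24)→(19.5,25)  cross = 19.5·25 − 19.5·24 = 19.5000; (r_i+r_j)·cross = 39·19.5000 = 760.5000
edge 4: (19.5,25)→(16,33)  cross = 19.5·33 − 16·25 = 243.5000; (r_i+r_j)·cross = 35.5·243.5000 = 8644.2500
edge 5: (16,33)→(12.5,35)  cross = 16·35 − 12.5·33 = 147.5000; (r_i+r_j)·cross = 28.5·147.5000 = 4203.7500
edge 6: (12.5,35)→(3.5,38.5)  cross = 12.5·38.5 − 3.5·35 = 358.7500; (r_i+r_j)·cross = 16·358.7500 = 5740.0000
edge 7: (3.5,38.5)→(2.5,32)  cross = 3.5·32 − 2.5·38.5 = 15.7500; (r_i+r_j)·cross = 6·15.7500 = 94.5000
edge 8: (2.5,32)→(1,11)  cross = 2.5·11 − 1·32 = -4.5000; (r_i+r_j)·cross = 3.5·-4.5000 = -15.7500
Σcross = 730.5000 → A = |Σcross|/2 = 365.2500 mm²
Σ(r_i+r_j)·cross = 19734.7500 → first moment M = |Σ|/6 = 3289.1250
R_c = M/A = 3289.1250/365.2500 = 9.0051 mm
θ = 203° = 3.543018 rad
V = θ·R_c·A = 3.543018·9.0051·365.2500 = 11653.430 mm³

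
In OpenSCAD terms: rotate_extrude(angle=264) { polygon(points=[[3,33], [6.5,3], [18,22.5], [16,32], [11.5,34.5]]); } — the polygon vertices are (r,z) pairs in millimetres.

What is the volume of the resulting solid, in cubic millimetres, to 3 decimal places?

Volume = 12835.335 mm³

Profile (r,z), 5 vertices: (3,33) (6.5,3) (18,22.5) (16,32) (11.5,34.5)
edge 0: (3,33)→(6.5,3)  cross = 3·3 − 6.5·33 = -205.5000; (r_i+r_j)·cross = 9.5·-205.5000 = -1952.2500
edge 1: (6.5,3)→(18,22.5)  cross = 6.5·22.5 − 18·3 = 92.2500; (r_i+r_j)·cross = 24.5·92.2500 = 2260.1250
edge 2: (18,22.5)→(16,32)  cross = 18·32 − 16·22.5 = 216.0000; (r_i+r_j)·cross = 34·216.0000 = 7344.0000
edge 3: (16,32)→(11.5,34.5)  cross = 16·34.5 − 11.5·32 = 184.0000; (r_i+r_j)·cross = 27.5·184.0000 = 5060.0000
edge 4: (11.5,34.5)→(3,33)  cross = 11.5·33 − 3·34.5 = 276.0000; (r_i+r_j)·cross = 14.5·276.0000 = 4002.0000
Σcross = 562.7500 → A = |Σcross|/2 = 281.3750 mm²
Σ(r_i+r_j)·cross = 16713.8750 → first moment M = |Σ|/6 = 2785.6458
R_c = M/A = 2785.6458/281.3750 = 9.9001 mm
θ = 264° = 4.607669 rad
V = θ·R_c·A = 4.607669·9.9001·281.3750 = 12835.335 mm³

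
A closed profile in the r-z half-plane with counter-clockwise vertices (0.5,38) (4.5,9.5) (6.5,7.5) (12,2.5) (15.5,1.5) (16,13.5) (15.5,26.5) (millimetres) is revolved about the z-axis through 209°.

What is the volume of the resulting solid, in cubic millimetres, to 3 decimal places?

Profile (r,z), 7 vertices: (0.5,38) (4.5,9.5) (6.5,7.5) (12,2.5) (15.5,1.5) (16,13.5) (15.5,26.5)
edge 0: (0.5,38)→(4.5,9.5)  cross = 0.5·9.5 − 4.5·38 = -166.2500; (r_i+r_j)·cross = 5·-166.2500 = -831.2500
edge 1: (4.5,9.5)→(6.5,7.5)  cross = 4.5·7.5 − 6.5·9.5 = -28.0000; (r_i+r_j)·cross = 11·-28.0000 = -308.0000
edge 2: (6.5,7.5)→(12,2.5)  cross = 6.5·2.5 − 12·7.5 = -73.7500; (r_i+r_j)·cross = 18.5·-73.7500 = -1364.3750
edge 3: (12,2.5)→(15.5,1.5)  cross = 12·1.5 − 15.5·2.5 = -20.7500; (r_i+r_j)·cross = 27.5·-20.7500 = -570.6250
edge 4: (15.5,1.5)→(16,13.5)  cross = 15.5·13.5 − 16·1.5 = 185.2500; (r_i+r_j)·cross = 31.5·185.2500 = 5835.3750
edge 5: (16,13.5)→(15.5,26.5)  cross = 16·26.5 − 15.5·13.5 = 214.7500; (r_i+r_j)·cross = 31.5·214.7500 = 6764.6250
edge 6: (15.5,26.5)→(0.5,38)  cross = 15.5·38 − 0.5·26.5 = 575.7500; (r_i+r_j)·cross = 16·575.7500 = 9212.0000
Σcross = 687.0000 → A = |Σcross|/2 = 343.5000 mm²
Σ(r_i+r_j)·cross = 18737.7500 → first moment M = |Σ|/6 = 3122.9583
R_c = M/A = 3122.9583/343.5000 = 9.0916 mm
θ = 209° = 3.647738 rad
V = θ·R_c·A = 3.647738·9.0916·343.5000 = 11391.734 mm³

Volume = 11391.734 mm³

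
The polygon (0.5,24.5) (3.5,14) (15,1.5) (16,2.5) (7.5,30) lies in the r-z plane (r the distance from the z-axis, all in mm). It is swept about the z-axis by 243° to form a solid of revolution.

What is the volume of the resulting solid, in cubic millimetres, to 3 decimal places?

Profile (r,z), 5 vertices: (0.5,24.5) (3.5,14) (15,1.5) (16,2.5) (7.5,30)
edge 0: (0.5,24.5)→(3.5,14)  cross = 0.5·14 − 3.5·24.5 = -78.7500; (r_i+r_j)·cross = 4·-78.7500 = -315.0000
edge 1: (3.5,14)→(15,1.5)  cross = 3.5·1.5 − 15·14 = -204.7500; (r_i+r_j)·cross = 18.5·-204.7500 = -3787.8750
edge 2: (15,1.5)→(16,2.5)  cross = 15·2.5 − 16·1.5 = 13.5000; (r_i+r_j)·cross = 31·13.5000 = 418.5000
edge 3: (16,2.5)→(7.5,30)  cross = 16·30 − 7.5·2.5 = 461.2500; (r_i+r_j)·cross = 23.5·461.2500 = 10839.3750
edge 4: (7.5,30)→(0.5,24.5)  cross = 7.5·24.5 − 0.5·30 = 168.7500; (r_i+r_j)·cross = 8·168.7500 = 1350.0000
Σcross = 360.0000 → A = |Σcross|/2 = 180.0000 mm²
Σ(r_i+r_j)·cross = 8505.0000 → first moment M = |Σ|/6 = 1417.5000
R_c = M/A = 1417.5000/180.0000 = 7.8750 mm
θ = 243° = 4.241150 rad
V = θ·R_c·A = 4.241150·7.8750·180.0000 = 6011.830 mm³

Volume = 6011.830 mm³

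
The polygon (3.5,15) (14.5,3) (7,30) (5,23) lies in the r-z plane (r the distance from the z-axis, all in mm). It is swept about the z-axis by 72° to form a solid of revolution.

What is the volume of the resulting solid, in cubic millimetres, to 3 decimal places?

Volume = 1101.704 mm³

Profile (r,z), 4 vertices: (3.5,15) (14.5,3) (7,30) (5,23)
edge 0: (3.5,15)→(14.5,3)  cross = 3.5·3 − 14.5·15 = -207.0000; (r_i+r_j)·cross = 18·-207.0000 = -3726.0000
edge 1: (14.5,3)→(7,30)  cross = 14.5·30 − 7·3 = 414.0000; (r_i+r_j)·cross = 21.5·414.0000 = 8901.0000
edge 2: (7,30)→(5,23)  cross = 7·23 − 5·30 = 11.0000; (r_i+r_j)·cross = 12·11.0000 = 132.0000
edge 3: (5,23)→(3.5,15)  cross = 5·15 − 3.5·23 = -5.5000; (r_i+r_j)·cross = 8.5·-5.5000 = -46.7500
Σcross = 212.5000 → A = |Σcross|/2 = 106.2500 mm²
Σ(r_i+r_j)·cross = 5260.2500 → first moment M = |Σ|/6 = 876.7083
R_c = M/A = 876.7083/106.2500 = 8.2514 mm
θ = 72° = 1.256637 rad
V = θ·R_c·A = 1.256637·8.2514·106.2500 = 1101.704 mm³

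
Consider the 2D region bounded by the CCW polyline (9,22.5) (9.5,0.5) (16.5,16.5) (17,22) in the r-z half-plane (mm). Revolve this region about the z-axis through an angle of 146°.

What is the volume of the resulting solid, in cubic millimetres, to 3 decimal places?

Volume = 3206.726 mm³

Profile (r,z), 4 vertices: (9,22.5) (9.5,0.5) (16.5,16.5) (17,22)
edge 0: (9,22.5)→(9.5,0.5)  cross = 9·0.5 − 9.5·22.5 = -209.2500; (r_i+r_j)·cross = 18.5·-209.2500 = -3871.1250
edge 1: (9.5,0.5)→(16.5,16.5)  cross = 9.5·16.5 − 16.5·0.5 = 148.5000; (r_i+r_j)·cross = 26·148.5000 = 3861.0000
edge 2: (16.5,16.5)→(17,22)  cross = 16.5·22 − 17·16.5 = 82.5000; (r_i+r_j)·cross = 33.5·82.5000 = 2763.7500
edge 3: (17,22)→(9,22.5)  cross = 17·22.5 − 9·22 = 184.5000; (r_i+r_j)·cross = 26·184.5000 = 4797.0000
Σcross = 206.2500 → A = |Σcross|/2 = 103.1250 mm²
Σ(r_i+r_j)·cross = 7550.6250 → first moment M = |Σ|/6 = 1258.4375
R_c = M/A = 1258.4375/103.1250 = 12.2030 mm
θ = 146° = 2.548181 rad
V = θ·R_c·A = 2.548181·12.2030·103.1250 = 3206.726 mm³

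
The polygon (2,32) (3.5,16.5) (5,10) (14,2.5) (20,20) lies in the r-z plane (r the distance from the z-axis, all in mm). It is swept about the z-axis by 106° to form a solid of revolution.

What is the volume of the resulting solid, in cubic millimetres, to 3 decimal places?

Volume = 5475.914 mm³

Profile (r,z), 5 vertices: (2,32) (3.5,16.5) (5,10) (14,2.5) (20,20)
edge 0: (2,32)→(3.5,16.5)  cross = 2·16.5 − 3.5·32 = -79.0000; (r_i+r_j)·cross = 5.5·-79.0000 = -434.5000
edge 1: (3.5,16.5)→(5,10)  cross = 3.5·10 − 5·16.5 = -47.5000; (r_i+r_j)·cross = 8.5·-47.5000 = -403.7500
edge 2: (5,10)→(14,2.5)  cross = 5·2.5 − 14·10 = -127.5000; (r_i+r_j)·cross = 19·-127.5000 = -2422.5000
edge 3: (14,2.5)→(20,20)  cross = 14·20 − 20·2.5 = 230.0000; (r_i+r_j)·cross = 34·230.0000 = 7820.0000
edge 4: (20,20)→(2,32)  cross = 20·32 − 2·20 = 600.0000; (r_i+r_j)·cross = 22·600.0000 = 13200.0000
Σcross = 576.0000 → A = |Σcross|/2 = 288.0000 mm²
Σ(r_i+r_j)·cross = 17759.2500 → first moment M = |Σ|/6 = 2959.8750
R_c = M/A = 2959.8750/288.0000 = 10.2773 mm
θ = 106° = 1.850049 rad
V = θ·R_c·A = 1.850049·10.2773·288.0000 = 5475.914 mm³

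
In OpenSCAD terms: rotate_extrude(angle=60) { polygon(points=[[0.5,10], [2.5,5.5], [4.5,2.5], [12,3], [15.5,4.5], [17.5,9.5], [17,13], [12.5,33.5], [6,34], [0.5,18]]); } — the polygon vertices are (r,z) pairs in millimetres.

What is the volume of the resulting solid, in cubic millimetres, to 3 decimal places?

Volume = 3667.504 mm³

Profile (r,z), 10 vertices: (0.5,10) (2.5,5.5) (4.5,2.5) (12,3) (15.5,4.5) (17.5,9.5) (17,13) (12.5,33.5) (6,34) (0.5,18)
edge 0: (0.5,10)→(2.5,5.5)  cross = 0.5·5.5 − 2.5·10 = -22.2500; (r_i+r_j)·cross = 3·-22.2500 = -66.7500
edge 1: (2.5,5.5)→(4.5,2.5)  cross = 2.5·2.5 − 4.5·5.5 = -18.5000; (r_i+r_j)·cross = 7·-18.5000 = -129.5000
edge 2: (4.5,2.5)→(12,3)  cross = 4.5·3 − 12·2.5 = -16.5000; (r_i+r_j)·cross = 16.5·-16.5000 = -272.2500
edge 3: (12,3)→(15.5,4.5)  cross = 12·4.5 − 15.5·3 = 7.5000; (r_i+r_j)·cross = 27.5·7.5000 = 206.2500
edge 4: (15.5,4.5)→(17.5,9.5)  cross = 15.5·9.5 − 17.5·4.5 = 68.5000; (r_i+r_j)·cross = 33·68.5000 = 2260.5000
edge 5: (17.5,9.5)→(17,13)  cross = 17.5·13 − 17·9.5 = 66.0000; (r_i+r_j)·cross = 34.5·66.0000 = 2277.0000
edge 6: (17,13)→(12.5,33.5)  cross = 17·33.5 − 12.5·13 = 407.0000; (r_i+r_j)·cross = 29.5·407.0000 = 12006.5000
edge 7: (12.5,33.5)→(6,34)  cross = 12.5·34 − 6·33.5 = 224.0000; (r_i+r_j)·cross = 18.5·224.0000 = 4144.0000
edge 8: (6,34)→(0.5,18)  cross = 6·18 − 0.5·34 = 91.0000; (r_i+r_j)·cross = 6.5·91.0000 = 591.5000
edge 9: (0.5,18)→(0.5,10)  cross = 0.5·10 − 0.5·18 = -4.0000; (r_i+r_j)·cross = 1·-4.0000 = -4.0000
Σcross = 802.7500 → A = |Σcross|/2 = 401.3750 mm²
Σ(r_i+r_j)·cross = 21013.2500 → first moment M = |Σ|/6 = 3502.2083
R_c = M/A = 3502.2083/401.3750 = 8.7255 mm
θ = 60° = 1.047198 rad
V = θ·R_c·A = 1.047198·8.7255·401.3750 = 3667.504 mm³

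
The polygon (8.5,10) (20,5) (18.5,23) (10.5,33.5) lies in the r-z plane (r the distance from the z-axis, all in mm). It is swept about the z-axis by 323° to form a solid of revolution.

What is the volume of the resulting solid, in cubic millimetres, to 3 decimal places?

Profile (r,z), 4 vertices: (8.5,10) (20,5) (18.5,23) (10.5,33.5)
edge 0: (8.5,10)→(20,5)  cross = 8.5·5 − 20·10 = -157.5000; (r_i+r_j)·cross = 28.5·-157.5000 = -4488.7500
edge 1: (20,5)→(18.5,23)  cross = 20·23 − 18.5·5 = 367.5000; (r_i+r_j)·cross = 38.5·367.5000 = 14148.7500
edge 2: (18.5,23)→(10.5,33.5)  cross = 18.5·33.5 − 10.5·23 = 378.2500; (r_i+r_j)·cross = 29·378.2500 = 10969.2500
edge 3: (10.5,33.5)→(8.5,10)  cross = 10.5·10 − 8.5·33.5 = -179.7500; (r_i+r_j)·cross = 19·-179.7500 = -3415.2500
Σcross = 408.5000 → A = |Σcross|/2 = 204.2500 mm²
Σ(r_i+r_j)·cross = 17214.0000 → first moment M = |Σ|/6 = 2869.0000
R_c = M/A = 2869.0000/204.2500 = 14.0465 mm
θ = 323° = 5.637413 rad
V = θ·R_c·A = 5.637413·14.0465·204.2500 = 16173.739 mm³

Volume = 16173.739 mm³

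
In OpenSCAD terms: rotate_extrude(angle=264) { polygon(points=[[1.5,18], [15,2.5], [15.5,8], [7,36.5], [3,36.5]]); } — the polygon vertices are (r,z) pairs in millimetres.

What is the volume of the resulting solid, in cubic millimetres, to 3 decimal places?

Profile (r,z), 5 vertices: (1.5,18) (15,2.5) (15.5,8) (7,36.5) (3,36.5)
edge 0: (1.5,18)→(15,2.5)  cross = 1.5·2.5 − 15·18 = -266.2500; (r_i+r_j)·cross = 16.5·-266.2500 = -4393.1250
edge 1: (15,2.5)→(15.5,8)  cross = 15·8 − 15.5·2.5 = 81.2500; (r_i+r_j)·cross = 30.5·81.2500 = 2478.1250
edge 2: (15.5,8)→(7,36.5)  cross = 15.5·36.5 − 7·8 = 509.7500; (r_i+r_j)·cross = 22.5·509.7500 = 11469.3750
edge 3: (7,36.5)→(3,36.5)  cross = 7·36.5 − 3·36.5 = 146.0000; (r_i+r_j)·cross = 10·146.0000 = 1460.0000
edge 4: (3,36.5)→(1.5,18)  cross = 3·18 − 1.5·36.5 = -0.7500; (r_i+r_j)·cross = 4.5·-0.7500 = -3.3750
Σcross = 470.0000 → A = |Σcross|/2 = 235.0000 mm²
Σ(r_i+r_j)·cross = 11011.0000 → first moment M = |Σ|/6 = 1835.1667
R_c = M/A = 1835.1667/235.0000 = 7.8092 mm
θ = 264° = 4.607669 rad
V = θ·R_c·A = 4.607669·7.8092·235.0000 = 8455.841 mm³

Volume = 8455.841 mm³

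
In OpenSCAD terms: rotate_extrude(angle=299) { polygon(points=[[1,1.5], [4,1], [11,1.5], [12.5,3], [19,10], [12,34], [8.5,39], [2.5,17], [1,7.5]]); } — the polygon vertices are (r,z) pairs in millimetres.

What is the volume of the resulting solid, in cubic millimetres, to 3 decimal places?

Volume = 19885.660 mm³

Profile (r,z), 9 vertices: (1,1.5) (4,1) (11,1.5) (12.5,3) (19,10) (12,34) (8.5,39) (2.5,17) (1,7.5)
edge 0: (1,1.5)→(4,1)  cross = 1·1 − 4·1.5 = -5.0000; (r_i+r_j)·cross = 5·-5.0000 = -25.0000
edge 1: (4,1)→(11,1.5)  cross = 4·1.5 − 11·1 = -5.0000; (r_i+r_j)·cross = 15·-5.0000 = -75.0000
edge 2: (11,1.5)→(12.5,3)  cross = 11·3 − 12.5·1.5 = 14.2500; (r_i+r_j)·cross = 23.5·14.2500 = 334.8750
edge 3: (12.5,3)→(19,10)  cross = 12.5·10 − 19·3 = 68.0000; (r_i+r_j)·cross = 31.5·68.0000 = 2142.0000
edge 4: (19,10)→(12,34)  cross = 19·34 − 12·10 = 526.0000; (r_i+r_j)·cross = 31·526.0000 = 16306.0000
edge 5: (12,34)→(8.5,39)  cross = 12·39 − 8.5·34 = 179.0000; (r_i+r_j)·cross = 20.5·179.0000 = 3669.5000
edge 6: (8.5,39)→(2.5,17)  cross = 8.5·17 − 2.5·39 = 47.0000; (r_i+r_j)·cross = 11·47.0000 = 517.0000
edge 7: (2.5,17)→(1,7.5)  cross = 2.5·7.5 − 1·17 = 1.7500; (r_i+r_j)·cross = 3.5·1.7500 = 6.1250
edge 8: (1,7.5)→(1,1.5)  cross = 1·1.5 − 1·7.5 = -6.0000; (r_i+r_j)·cross = 2·-6.0000 = -12.0000
Σcross = 820.0000 → A = |Σcross|/2 = 410.0000 mm²
Σ(r_i+r_j)·cross = 22863.5000 → first moment M = |Σ|/6 = 3810.5833
R_c = M/A = 3810.5833/410.0000 = 9.2941 mm
θ = 299° = 5.218534 rad
V = θ·R_c·A = 5.218534·9.2941·410.0000 = 19885.660 mm³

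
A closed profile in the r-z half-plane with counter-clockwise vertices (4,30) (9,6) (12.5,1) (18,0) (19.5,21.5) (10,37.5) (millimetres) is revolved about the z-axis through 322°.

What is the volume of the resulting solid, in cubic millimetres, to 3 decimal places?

Volume = 24986.226 mm³

Profile (r,z), 6 vertices: (4,30) (9,6) (12.5,1) (18,0) (19.5,21.5) (10,37.5)
edge 0: (4,30)→(9,6)  cross = 4·6 − 9·30 = -246.0000; (r_i+r_j)·cross = 13·-246.0000 = -3198.0000
edge 1: (9,6)→(12.5,1)  cross = 9·1 − 12.5·6 = -66.0000; (r_i+r_j)·cross = 21.5·-66.0000 = -1419.0000
edge 2: (12.5,1)→(18,0)  cross = 12.5·0 − 18·1 = -18.0000; (r_i+r_j)·cross = 30.5·-18.0000 = -549.0000
edge 3: (18,0)→(19.5,21.5)  cross = 18·21.5 − 19.5·0 = 387.0000; (r_i+r_j)·cross = 37.5·387.0000 = 14512.5000
edge 4: (19.5,21.5)→(10,37.5)  cross = 19.5·37.5 − 10·21.5 = 516.2500; (r_i+r_j)·cross = 29.5·516.2500 = 15229.3750
edge 5: (10,37.5)→(4,30)  cross = 10·30 − 4·37.5 = 150.0000; (r_i+r_j)·cross = 14·150.0000 = 2100.0000
Σcross = 723.2500 → A = |Σcross|/2 = 361.6250 mm²
Σ(r_i+r_j)·cross = 26675.8750 → first moment M = |Σ|/6 = 4445.9792
R_c = M/A = 4445.9792/361.6250 = 12.2944 mm
θ = 322° = 5.619960 rad
V = θ·R_c·A = 5.619960·12.2944·361.6250 = 24986.226 mm³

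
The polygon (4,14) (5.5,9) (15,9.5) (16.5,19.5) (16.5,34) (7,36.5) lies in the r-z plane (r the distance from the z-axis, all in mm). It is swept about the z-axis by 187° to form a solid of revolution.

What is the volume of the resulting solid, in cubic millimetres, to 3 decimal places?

Volume = 9855.145 mm³

Profile (r,z), 6 vertices: (4,14) (5.5,9) (15,9.5) (16.5,19.5) (16.5,34) (7,36.5)
edge 0: (4,14)→(5.5,9)  cross = 4·9 − 5.5·14 = -41.0000; (r_i+r_j)·cross = 9.5·-41.0000 = -389.5000
edge 1: (5.5,9)→(15,9.5)  cross = 5.5·9.5 − 15·9 = -82.7500; (r_i+r_j)·cross = 20.5·-82.7500 = -1696.3750
edge 2: (15,9.5)→(16.5,19.5)  cross = 15·19.5 − 16.5·9.5 = 135.7500; (r_i+r_j)·cross = 31.5·135.7500 = 4276.1250
edge 3: (16.5,19.5)→(16.5,34)  cross = 16.5·34 − 16.5·19.5 = 239.2500; (r_i+r_j)·cross = 33·239.2500 = 7895.2500
edge 4: (16.5,34)→(7,36.5)  cross = 16.5·36.5 − 7·34 = 364.2500; (r_i+r_j)·cross = 23.5·364.2500 = 8559.8750
edge 5: (7,36.5)→(4,14)  cross = 7·14 − 4·36.5 = -48.0000; (r_i+r_j)·cross = 11·-48.0000 = -528.0000
Σcross = 567.5000 → A = |Σcross|/2 = 283.7500 mm²
Σ(r_i+r_j)·cross = 18117.3750 → first moment M = |Σ|/6 = 3019.5625
R_c = M/A = 3019.5625/283.7500 = 10.6416 mm
θ = 187° = 3.263766 rad
V = θ·R_c·A = 3.263766·10.6416·283.7500 = 9855.145 mm³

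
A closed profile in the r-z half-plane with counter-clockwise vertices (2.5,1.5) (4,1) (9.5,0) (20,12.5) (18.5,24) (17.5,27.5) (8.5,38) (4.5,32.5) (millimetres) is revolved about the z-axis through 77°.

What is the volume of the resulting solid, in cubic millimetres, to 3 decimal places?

Volume = 6312.595 mm³

Profile (r,z), 8 vertices: (2.5,1.5) (4,1) (9.5,0) (20,12.5) (18.5,24) (17.5,27.5) (8.5,38) (4.5,32.5)
edge 0: (2.5,1.5)→(4,1)  cross = 2.5·1 − 4·1.5 = -3.5000; (r_i+r_j)·cross = 6.5·-3.5000 = -22.7500
edge 1: (4,1)→(9.5,0)  cross = 4·0 − 9.5·1 = -9.5000; (r_i+r_j)·cross = 13.5·-9.5000 = -128.2500
edge 2: (9.5,0)→(20,12.5)  cross = 9.5·12.5 − 20·0 = 118.7500; (r_i+r_j)·cross = 29.5·118.7500 = 3503.1250
edge 3: (20,12.5)→(18.5,24)  cross = 20·24 − 18.5·12.5 = 248.7500; (r_i+r_j)·cross = 38.5·248.7500 = 9576.8750
edge 4: (18.5,24)→(17.5,27.5)  cross = 18.5·27.5 − 17.5·24 = 88.7500; (r_i+r_j)·cross = 36·88.7500 = 3195.0000
edge 5: (17.5,27.5)→(8.5,38)  cross = 17.5·38 − 8.5·27.5 = 431.2500; (r_i+r_j)·cross = 26·431.2500 = 11212.5000
edge 6: (8.5,38)→(4.5,32.5)  cross = 8.5·32.5 − 4.5·38 = 105.2500; (r_i+r_j)·cross = 13·105.2500 = 1368.2500
edge 7: (4.5,32.5)→(2.5,1.5)  cross = 4.5·1.5 − 2.5·32.5 = -74.5000; (r_i+r_j)·cross = 7·-74.5000 = -521.5000
Σcross = 905.2500 → A = |Σcross|/2 = 452.6250 mm²
Σ(r_i+r_j)·cross = 28183.2500 → first moment M = |Σ|/6 = 4697.2083
R_c = M/A = 4697.2083/452.6250 = 10.3777 mm
θ = 77° = 1.343904 rad
V = θ·R_c·A = 1.343904·10.3777·452.6250 = 6312.595 mm³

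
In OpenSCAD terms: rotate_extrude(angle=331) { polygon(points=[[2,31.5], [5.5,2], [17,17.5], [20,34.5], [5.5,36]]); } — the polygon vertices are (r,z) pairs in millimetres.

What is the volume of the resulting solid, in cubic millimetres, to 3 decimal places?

Volume = 22301.781 mm³

Profile (r,z), 5 vertices: (2,31.5) (5.5,2) (17,17.5) (20,34.5) (5.5,36)
edge 0: (2,31.5)→(5.5,2)  cross = 2·2 − 5.5·31.5 = -169.2500; (r_i+r_j)·cross = 7.5·-169.2500 = -1269.3750
edge 1: (5.5,2)→(17,17.5)  cross = 5.5·17.5 − 17·2 = 62.2500; (r_i+r_j)·cross = 22.5·62.2500 = 1400.6250
edge 2: (17,17.5)→(20,34.5)  cross = 17·34.5 − 20·17.5 = 236.5000; (r_i+r_j)·cross = 37·236.5000 = 8750.5000
edge 3: (20,34.5)→(5.5,36)  cross = 20·36 − 5.5·34.5 = 530.2500; (r_i+r_j)·cross = 25.5·530.2500 = 13521.3750
edge 4: (5.5,36)→(2,31.5)  cross = 5.5·31.5 − 2·36 = 101.2500; (r_i+r_j)·cross = 7.5·101.2500 = 759.3750
Σcross = 761.0000 → A = |Σcross|/2 = 380.5000 mm²
Σ(r_i+r_j)·cross = 23162.5000 → first moment M = |Σ|/6 = 3860.4167
R_c = M/A = 3860.4167/380.5000 = 10.1456 mm
θ = 331° = 5.777040 rad
V = θ·R_c·A = 5.777040·10.1456·380.5000 = 22301.781 mm³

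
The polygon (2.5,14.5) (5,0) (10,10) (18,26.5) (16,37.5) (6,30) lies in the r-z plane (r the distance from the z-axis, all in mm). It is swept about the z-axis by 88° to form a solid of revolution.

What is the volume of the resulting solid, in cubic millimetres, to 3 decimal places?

Volume = 4308.747 mm³

Profile (r,z), 6 vertices: (2.5,14.5) (5,0) (10,10) (18,26.5) (16,37.5) (6,30)
edge 0: (2.5,14.5)→(5,0)  cross = 2.5·0 − 5·14.5 = -72.5000; (r_i+r_j)·cross = 7.5·-72.5000 = -543.7500
edge 1: (5,0)→(10,10)  cross = 5·10 − 10·0 = 50.0000; (r_i+r_j)·cross = 15·50.0000 = 750.0000
edge 2: (10,10)→(18,26.5)  cross = 10·26.5 − 18·10 = 85.0000; (r_i+r_j)·cross = 28·85.0000 = 2380.0000
edge 3: (18,26.5)→(16,37.5)  cross = 18·37.5 − 16·26.5 = 251.0000; (r_i+r_j)·cross = 34·251.0000 = 8534.0000
edge 4: (16,37.5)→(6,30)  cross = 16·30 − 6·37.5 = 255.0000; (r_i+r_j)·cross = 22·255.0000 = 5610.0000
edge 5: (6,30)→(2.5,14.5)  cross = 6·14.5 − 2.5·30 = 12.0000; (r_i+r_j)·cross = 8.5·12.0000 = 102.0000
Σcross = 580.5000 → A = |Σcross|/2 = 290.2500 mm²
Σ(r_i+r_j)·cross = 16832.2500 → first moment M = |Σ|/6 = 2805.3750
R_c = M/A = 2805.3750/290.2500 = 9.6654 mm
θ = 88° = 1.535890 rad
V = θ·R_c·A = 1.535890·9.6654·290.2500 = 4308.747 mm³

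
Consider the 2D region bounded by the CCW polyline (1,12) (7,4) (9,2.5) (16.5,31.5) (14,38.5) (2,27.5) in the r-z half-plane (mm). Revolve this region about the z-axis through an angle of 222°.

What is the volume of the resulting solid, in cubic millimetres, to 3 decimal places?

Profile (r,z), 6 vertices: (1,12) (7,4) (9,2.5) (16.5,31.5) (14,38.5) (2,27.5)
edge 0: (1,12)→(7,4)  cross = 1·4 − 7·12 = -80.0000; (r_i+r_j)·cross = 8·-80.0000 = -640.0000
edge 1: (7,4)→(9,2.5)  cross = 7·2.5 − 9·4 = -18.5000; (r_i+r_j)·cross = 16·-18.5000 = -296.0000
edge 2: (9,2.5)→(16.5,31.5)  cross = 9·31.5 − 16.5·2.5 = 242.2500; (r_i+r_j)·cross = 25.5·242.2500 = 6177.3750
edge 3: (16.5,31.5)→(14,38.5)  cross = 16.5·38.5 − 14·31.5 = 194.2500; (r_i+r_j)·cross = 30.5·194.2500 = 5924.6250
edge 4: (14,38.5)→(2,27.5)  cross = 14·27.5 − 2·38.5 = 308.0000; (r_i+r_j)·cross = 16·308.0000 = 4928.0000
edge 5: (2,27.5)→(1,12)  cross = 2·12 − 1·27.5 = -3.5000; (r_i+r_j)·cross = 3·-3.5000 = -10.5000
Σcross = 642.5000 → A = |Σcross|/2 = 321.2500 mm²
Σ(r_i+r_j)·cross = 16083.5000 → first moment M = |Σ|/6 = 2680.5833
R_c = M/A = 2680.5833/321.2500 = 8.3442 mm
θ = 222° = 3.874631 rad
V = θ·R_c·A = 3.874631·8.3442·321.2500 = 10386.271 mm³

Volume = 10386.271 mm³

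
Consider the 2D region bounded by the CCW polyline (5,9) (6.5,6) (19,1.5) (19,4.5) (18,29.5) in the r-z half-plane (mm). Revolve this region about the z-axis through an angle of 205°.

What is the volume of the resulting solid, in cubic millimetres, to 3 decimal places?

Profile (r,z), 5 vertices: (5,9) (6.5,6) (19,1.5) (19,4.5) (18,29.5)
edge 0: (5,9)→(6.5,6)  cross = 5·6 − 6.5·9 = -28.5000; (r_i+r_j)·cross = 11.5·-28.5000 = -327.7500
edge 1: (6.5,6)→(19,1.5)  cross = 6.5·1.5 − 19·6 = -104.2500; (r_i+r_j)·cross = 25.5·-104.2500 = -2658.3750
edge 2: (19,1.5)→(19,4.5)  cross = 19·4.5 − 19·1.5 = 57.0000; (r_i+r_j)·cross = 38·57.0000 = 2166.0000
edge 3: (19,4.5)→(18,29.5)  cross = 19·29.5 − 18·4.5 = 479.5000; (r_i+r_j)·cross = 37·479.5000 = 17741.5000
edge 4: (18,29.5)→(5,9)  cross = 18·9 − 5·29.5 = 14.5000; (r_i+r_j)·cross = 23·14.5000 = 333.5000
Σcross = 418.2500 → A = |Σcross|/2 = 209.1250 mm²
Σ(r_i+r_j)·cross = 17254.8750 → first moment M = |Σ|/6 = 2875.8125
R_c = M/A = 2875.8125/209.1250 = 13.7516 mm
θ = 205° = 3.577925 rad
V = θ·R_c·A = 3.577925·13.7516·209.1250 = 10289.441 mm³

Volume = 10289.441 mm³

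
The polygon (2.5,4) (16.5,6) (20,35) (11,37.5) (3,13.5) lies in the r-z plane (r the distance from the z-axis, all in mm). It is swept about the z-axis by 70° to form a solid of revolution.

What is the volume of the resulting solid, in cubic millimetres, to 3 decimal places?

Volume = 5585.166 mm³

Profile (r,z), 5 vertices: (2.5,4) (16.5,6) (20,35) (11,37.5) (3,13.5)
edge 0: (2.5,4)→(16.5,6)  cross = 2.5·6 − 16.5·4 = -51.0000; (r_i+r_j)·cross = 19·-51.0000 = -969.0000
edge 1: (16.5,6)→(20,35)  cross = 16.5·35 − 20·6 = 457.5000; (r_i+r_j)·cross = 36.5·457.5000 = 16698.7500
edge 2: (20,35)→(11,37.5)  cross = 20·37.5 − 11·35 = 365.0000; (r_i+r_j)·cross = 31·365.0000 = 11315.0000
edge 3: (11,37.5)→(3,13.5)  cross = 11·13.5 − 3·37.5 = 36.0000; (r_i+r_j)·cross = 14·36.0000 = 504.0000
edge 4: (3,13.5)→(2.5,4)  cross = 3·4 − 2.5·13.5 = -21.7500; (r_i+r_j)·cross = 5.5·-21.7500 = -119.6250
Σcross = 785.7500 → A = |Σcross|/2 = 392.8750 mm²
Σ(r_i+r_j)·cross = 27429.1250 → first moment M = |Σ|/6 = 4571.5208
R_c = M/A = 4571.5208/392.8750 = 11.6361 mm
θ = 70° = 1.221730 rad
V = θ·R_c·A = 1.221730·11.6361·392.8750 = 5585.166 mm³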